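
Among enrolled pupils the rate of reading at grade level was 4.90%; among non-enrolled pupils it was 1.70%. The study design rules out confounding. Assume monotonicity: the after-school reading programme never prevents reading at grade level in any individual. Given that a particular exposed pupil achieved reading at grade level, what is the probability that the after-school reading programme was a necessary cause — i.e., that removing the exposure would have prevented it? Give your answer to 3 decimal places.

PN ≈ 0.653

p₁ = 0.049, p₀ = 0.017.
Under exogeneity and monotonicity, PN = (p₁ − p₀) / p₁.
PN = (0.049 − 0.017) / 0.049 = 0.032 / 0.049 ≈ 0.6531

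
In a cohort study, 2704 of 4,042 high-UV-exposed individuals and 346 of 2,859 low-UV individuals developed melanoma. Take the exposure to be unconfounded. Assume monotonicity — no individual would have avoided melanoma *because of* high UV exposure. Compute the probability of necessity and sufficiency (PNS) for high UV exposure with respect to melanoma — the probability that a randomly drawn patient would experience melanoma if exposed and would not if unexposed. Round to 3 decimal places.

PNS ≈ 0.548

p₁ = P(outcome | exposed) = 2704/4042 = 0.66898
p₀ = P(outcome | unexposed) = 346/2859 = 0.12102
Under exogeneity and monotonicity, PNS = p₁ − p₀.
PNS = 0.66898 − 0.12102 = 0.54795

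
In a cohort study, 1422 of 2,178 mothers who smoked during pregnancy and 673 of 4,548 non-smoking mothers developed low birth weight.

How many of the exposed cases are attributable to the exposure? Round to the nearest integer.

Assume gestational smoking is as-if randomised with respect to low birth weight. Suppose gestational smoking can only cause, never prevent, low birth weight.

about 1100 cases

p₁ = P(outcome | exposed) = 1422/2178 = 0.65289
p₀ = P(outcome | unexposed) = 673/4548 = 0.14798
PN = (p₁ − p₀)/p₁ = (0.65289 − 0.14798) / 0.65289 ≈ 0.77335.
Attributable cases ≈ PN × (exposed cases) = 0.77335 × 1422 ≈ 1099.71.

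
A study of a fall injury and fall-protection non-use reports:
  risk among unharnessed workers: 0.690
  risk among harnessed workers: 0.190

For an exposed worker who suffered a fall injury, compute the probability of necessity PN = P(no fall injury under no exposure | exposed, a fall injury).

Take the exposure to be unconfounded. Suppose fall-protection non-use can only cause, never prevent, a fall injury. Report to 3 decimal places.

PN ≈ 0.725

Let p₁ = 0.69, p₀ = 0.19.
Under exogeneity and monotonicity, PN = (p₁ − p₀) / p₁.
PN = (0.69 − 0.19) / 0.69 = 0.5 / 0.69 ≈ 0.7246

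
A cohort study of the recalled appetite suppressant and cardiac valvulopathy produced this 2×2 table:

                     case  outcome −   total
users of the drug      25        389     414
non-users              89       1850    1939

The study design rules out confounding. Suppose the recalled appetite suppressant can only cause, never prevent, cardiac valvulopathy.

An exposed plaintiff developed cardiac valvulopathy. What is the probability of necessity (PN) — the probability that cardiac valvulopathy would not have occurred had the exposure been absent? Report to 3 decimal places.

PN ≈ 0.240

p₁ = P(outcome | exposed) = 25/414 = 0.060386
p₀ = P(outcome | unexposed) = 89/1939 = 0.0459
Under exogeneity and monotonicity, PN = (p₁ − p₀)/p₁.
PN = (0.060386 − 0.0459) / 0.060386 ≈ 0.2399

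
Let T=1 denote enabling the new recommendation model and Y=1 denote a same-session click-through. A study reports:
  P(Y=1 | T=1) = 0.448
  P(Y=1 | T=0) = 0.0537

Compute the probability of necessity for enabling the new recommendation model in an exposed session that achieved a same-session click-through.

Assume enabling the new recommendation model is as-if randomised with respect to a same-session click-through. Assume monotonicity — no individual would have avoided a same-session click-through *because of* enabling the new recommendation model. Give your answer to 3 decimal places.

Let p₁ = 0.448, p₀ = 0.0537.
Under exogeneity and monotonicity, PN = (p₁ − p₀) / p₁.
PN = (0.448 − 0.0537) / 0.448 = 0.3943 / 0.448 ≈ 0.8801

PN ≈ 0.880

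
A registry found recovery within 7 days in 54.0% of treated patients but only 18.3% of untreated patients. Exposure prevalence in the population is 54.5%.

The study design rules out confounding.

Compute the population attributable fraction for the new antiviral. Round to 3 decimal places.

p₁ = 0.54, p₀ = 0.183.
Overall risk P(Y=1) = π·p₁ + (1−π)·p₀ = 0.545×0.54 + 0.455×0.183 = 0.37757.
Under exogeneity, PAF = [P(Y=1) − p₀] / P(Y=1).
PAF = (0.37757 − 0.183) / 0.37757 ≈ 0.5153

PAF ≈ 0.515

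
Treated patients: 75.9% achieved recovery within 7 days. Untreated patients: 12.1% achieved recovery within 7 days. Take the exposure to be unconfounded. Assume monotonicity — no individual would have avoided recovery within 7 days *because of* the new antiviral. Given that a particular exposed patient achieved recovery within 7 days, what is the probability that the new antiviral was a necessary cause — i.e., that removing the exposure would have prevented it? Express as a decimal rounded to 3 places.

PN ≈ 0.841

p₁ = 0.759, p₀ = 0.121.
Under exogeneity and monotonicity, PN = (p₁ − p₀) / p₁.
PN = (0.759 − 0.121) / 0.759 = 0.638 / 0.759 ≈ 0.8406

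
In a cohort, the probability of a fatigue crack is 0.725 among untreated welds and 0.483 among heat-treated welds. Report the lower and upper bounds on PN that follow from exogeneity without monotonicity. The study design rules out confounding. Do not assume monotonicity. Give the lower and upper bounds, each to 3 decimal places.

Let p₁ = 0.725, p₀ = 0.483.
Under exogeneity alone the bounds on PN are max{0,(p₁−p₀)/p₁} ≤ PN ≤ min{1,(1−p₀)/p₁}.
  lower = (p₁ − p₀)/p₁ = 0.242 / 0.725 ≈ 0.3338
  upper = min{1, (1 − p₀)/p₁} = 0.517 / 0.725 ≈ 0.7131

0.334 ≤ PN ≤ 0.713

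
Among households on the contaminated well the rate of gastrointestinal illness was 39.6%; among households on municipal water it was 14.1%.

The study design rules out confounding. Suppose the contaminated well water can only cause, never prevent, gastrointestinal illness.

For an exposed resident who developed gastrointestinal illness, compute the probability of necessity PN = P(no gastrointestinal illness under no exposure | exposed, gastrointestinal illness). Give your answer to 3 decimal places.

PN ≈ 0.644

p₁ = 0.396, p₀ = 0.141.
Under exogeneity and monotonicity, PN = (p₁ − p₀) / p₁.
PN = (0.396 − 0.141) / 0.396 = 0.255 / 0.396 ≈ 0.6439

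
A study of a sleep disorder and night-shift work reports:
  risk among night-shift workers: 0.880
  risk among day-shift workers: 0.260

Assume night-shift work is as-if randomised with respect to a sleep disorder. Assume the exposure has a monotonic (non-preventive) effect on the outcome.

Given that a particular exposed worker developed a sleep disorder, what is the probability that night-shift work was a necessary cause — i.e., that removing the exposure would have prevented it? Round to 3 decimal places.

PN ≈ 0.705

Let p₁ = 0.88, p₀ = 0.26.
Under exogeneity and monotonicity, PN = (p₁ − p₀) / p₁.
PN = (0.88 − 0.26) / 0.88 = 0.62 / 0.88 ≈ 0.7045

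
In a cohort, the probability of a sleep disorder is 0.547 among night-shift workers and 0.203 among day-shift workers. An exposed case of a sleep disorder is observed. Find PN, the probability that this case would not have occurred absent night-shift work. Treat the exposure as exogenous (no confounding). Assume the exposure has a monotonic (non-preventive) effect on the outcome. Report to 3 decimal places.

PN ≈ 0.629

Let p₁ = 0.547, p₀ = 0.203.
Under exogeneity and monotonicity, PN = (p₁ − p₀) / p₁.
PN = (0.547 − 0.203) / 0.547 = 0.344 / 0.547 ≈ 0.6289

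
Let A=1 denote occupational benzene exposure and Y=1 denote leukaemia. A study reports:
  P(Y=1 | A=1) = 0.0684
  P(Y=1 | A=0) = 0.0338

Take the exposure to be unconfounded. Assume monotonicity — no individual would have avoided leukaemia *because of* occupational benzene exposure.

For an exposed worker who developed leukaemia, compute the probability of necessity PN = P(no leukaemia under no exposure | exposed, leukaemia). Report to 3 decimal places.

Let p₁ = 0.0684, p₀ = 0.0338.
Under exogeneity and monotonicity, PN = (p₁ − p₀) / p₁.
PN = (0.0684 − 0.0338) / 0.0684 = 0.0346 / 0.0684 ≈ 0.5058

PN ≈ 0.506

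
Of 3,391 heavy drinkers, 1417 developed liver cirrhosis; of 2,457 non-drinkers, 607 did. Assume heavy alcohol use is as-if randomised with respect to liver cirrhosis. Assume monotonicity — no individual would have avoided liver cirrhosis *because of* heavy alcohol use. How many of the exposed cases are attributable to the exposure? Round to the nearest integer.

about 579 cases

p₁ = P(outcome | exposed) = 1417/3391 = 0.41787
p₀ = P(outcome | unexposed) = 607/2457 = 0.24705
PN = (p₁ − p₀)/p₁ = (0.41787 − 0.24705) / 0.41787 ≈ 0.40879.
Attributable cases ≈ PN × (exposed cases) = 0.40879 × 1417 ≈ 579.26.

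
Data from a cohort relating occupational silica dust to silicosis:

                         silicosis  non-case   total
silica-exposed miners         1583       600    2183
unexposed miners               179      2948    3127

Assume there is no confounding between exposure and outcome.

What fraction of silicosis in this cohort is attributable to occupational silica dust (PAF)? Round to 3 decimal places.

p₁ = P(outcome | exposed) = 1583/2183 = 0.72515
p₀ = P(outcome | unexposed) = 179/3127 = 0.057243
Exposure prevalence π = 2183/5310 = 0.41111; overall risk P(Y=1) = 0.33183.
Under exogeneity, PAF = [P(Y=1) − p₀]/P(Y=1).
PAF = (0.33183 − 0.057243) / 0.33183 ≈ 0.8275

PAF ≈ 0.827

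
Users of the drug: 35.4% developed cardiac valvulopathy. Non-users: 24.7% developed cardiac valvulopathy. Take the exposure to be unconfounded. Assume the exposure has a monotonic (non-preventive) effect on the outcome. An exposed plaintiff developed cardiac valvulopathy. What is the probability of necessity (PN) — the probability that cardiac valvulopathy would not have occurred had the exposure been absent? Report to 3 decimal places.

PN ≈ 0.302

p₁ = 0.354, p₀ = 0.247.
Under exogeneity and monotonicity, PN = (p₁ − p₀) / p₁.
PN = (0.354 − 0.247) / 0.354 = 0.107 / 0.354 ≈ 0.3023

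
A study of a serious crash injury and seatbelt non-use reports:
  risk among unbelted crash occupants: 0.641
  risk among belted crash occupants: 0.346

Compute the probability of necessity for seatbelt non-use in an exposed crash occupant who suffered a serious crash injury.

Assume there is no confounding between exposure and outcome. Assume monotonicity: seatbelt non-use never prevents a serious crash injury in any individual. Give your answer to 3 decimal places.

PN ≈ 0.460

Let p₁ = 0.641, p₀ = 0.346.
Under exogeneity and monotonicity, PN = (p₁ − p₀) / p₁.
PN = (0.641 − 0.346) / 0.641 = 0.295 / 0.641 ≈ 0.4602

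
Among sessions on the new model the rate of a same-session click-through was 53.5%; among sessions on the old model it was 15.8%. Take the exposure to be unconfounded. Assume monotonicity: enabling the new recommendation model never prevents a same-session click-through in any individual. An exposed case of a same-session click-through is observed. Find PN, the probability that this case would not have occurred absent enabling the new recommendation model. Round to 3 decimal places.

p₁ = 0.535, p₀ = 0.158.
Under exogeneity and monotonicity, PN = (p₁ − p₀) / p₁.
PN = (0.535 − 0.158) / 0.535 = 0.377 / 0.535 ≈ 0.7047

PN ≈ 0.705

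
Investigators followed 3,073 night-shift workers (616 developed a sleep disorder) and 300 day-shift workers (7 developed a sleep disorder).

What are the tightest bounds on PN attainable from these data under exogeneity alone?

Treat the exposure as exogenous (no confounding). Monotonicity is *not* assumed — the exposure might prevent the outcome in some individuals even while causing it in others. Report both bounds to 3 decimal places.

0.884 ≤ PN ≤ 1.000

p₁ = P(outcome | exposed) = 616/3073 = 0.20046
p₀ = P(outcome | unexposed) = 7/300 = 0.023333
Under exogeneity alone the bounds on PN are max{0,(p₁−p₀)/p₁} ≤ PN ≤ min{1,(1−p₀)/p₁}.
  lower = (p₁ − p₀)/p₁ = 0.17712 / 0.20046 ≈ 0.8836
  upper = min{1, (1 − p₀)/p₁} = 0.97667 / 0.20046 ≈ 4.8722 → capped at 1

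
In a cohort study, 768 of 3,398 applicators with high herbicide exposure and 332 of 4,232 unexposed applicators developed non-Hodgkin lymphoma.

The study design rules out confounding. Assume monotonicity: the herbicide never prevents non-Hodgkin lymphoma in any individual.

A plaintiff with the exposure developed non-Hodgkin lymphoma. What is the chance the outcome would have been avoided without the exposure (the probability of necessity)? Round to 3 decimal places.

PN ≈ 0.653

p₁ = P(outcome | exposed) = 768/3398 = 0.22602
p₀ = P(outcome | unexposed) = 332/4232 = 0.07845
Under exogeneity and monotonicity, PN = (p₁ − p₀) / p₁.
PN = (0.22602 − 0.07845) / 0.22602 = 0.14757 / 0.22602 ≈ 0.6529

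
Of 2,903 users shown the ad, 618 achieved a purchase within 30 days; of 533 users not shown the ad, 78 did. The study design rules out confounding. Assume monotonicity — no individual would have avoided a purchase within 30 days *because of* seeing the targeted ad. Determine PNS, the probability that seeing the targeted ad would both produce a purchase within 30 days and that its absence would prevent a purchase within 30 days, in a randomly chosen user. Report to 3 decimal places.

PNS ≈ 0.067

p₁ = P(outcome | exposed) = 618/2903 = 0.21288
p₀ = P(outcome | unexposed) = 78/533 = 0.14634
Under exogeneity and monotonicity, PNS = p₁ − p₀.
PNS = 0.21288 − 0.14634 = 0.066542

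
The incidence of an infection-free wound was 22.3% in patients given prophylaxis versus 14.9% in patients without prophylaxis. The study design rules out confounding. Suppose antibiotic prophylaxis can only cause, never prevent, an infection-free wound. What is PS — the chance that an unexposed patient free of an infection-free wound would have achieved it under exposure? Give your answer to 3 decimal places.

p₁ = 0.223, p₀ = 0.149.
Under exogeneity and monotonicity, PS = (p₁ − p₀) / (1 − p₀).
PS = (0.223 − 0.149) / (1 − 0.149) = 0.074 / 0.851 ≈ 0.0870

PS ≈ 0.087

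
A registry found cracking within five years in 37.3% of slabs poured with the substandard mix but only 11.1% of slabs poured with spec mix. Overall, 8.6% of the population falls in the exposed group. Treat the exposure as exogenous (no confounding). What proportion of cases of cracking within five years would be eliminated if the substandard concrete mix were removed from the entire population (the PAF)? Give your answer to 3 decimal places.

PAF ≈ 0.169

p₁ = 0.373, p₀ = 0.111.
Overall risk P(Y=1) = π·p₁ + (1−π)·p₀ = 0.086×0.373 + 0.914×0.111 = 0.13353.
Under exogeneity, PAF = [P(Y=1) − p₀] / P(Y=1).
PAF = (0.13353 − 0.111) / 0.13353 ≈ 0.1687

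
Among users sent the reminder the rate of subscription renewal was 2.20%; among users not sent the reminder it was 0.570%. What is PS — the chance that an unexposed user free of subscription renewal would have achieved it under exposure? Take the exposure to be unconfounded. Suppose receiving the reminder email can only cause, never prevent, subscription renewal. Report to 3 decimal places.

p₁ = 0.022, p₀ = 0.0057.
Under exogeneity and monotonicity, PS = (p₁ − p₀) / (1 − p₀).
PS = (0.022 − 0.0057) / (1 − 0.0057) = 0.0163 / 0.9943 ≈ 0.0164

PS ≈ 0.016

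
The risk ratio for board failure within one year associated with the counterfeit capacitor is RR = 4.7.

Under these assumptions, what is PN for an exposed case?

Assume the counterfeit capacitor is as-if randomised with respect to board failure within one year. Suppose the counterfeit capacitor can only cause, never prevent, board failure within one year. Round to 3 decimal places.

Under exogeneity and monotonicity, PN = (RR − 1) / RR = 1 − 1/RR.
PN = (4.7 − 1) / 4.7 = 3.7 / 4.7 ≈ 0.7872

PN ≈ 0.787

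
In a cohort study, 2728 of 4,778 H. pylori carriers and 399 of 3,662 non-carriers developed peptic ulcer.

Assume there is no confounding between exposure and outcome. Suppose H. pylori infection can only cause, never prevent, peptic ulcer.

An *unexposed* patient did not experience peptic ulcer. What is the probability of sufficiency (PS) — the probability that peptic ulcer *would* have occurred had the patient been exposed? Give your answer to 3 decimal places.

p₁ = P(outcome | exposed) = 2728/4778 = 0.57095
p₀ = P(outcome | unexposed) = 399/3662 = 0.10896
Under exogeneity and monotonicity, PS = (p₁ − p₀) / (1 − p₀).
PS = (0.57095 − 0.10896) / (1 − 0.10896) = 0.46199 / 0.89104 ≈ 0.5185

PS ≈ 0.518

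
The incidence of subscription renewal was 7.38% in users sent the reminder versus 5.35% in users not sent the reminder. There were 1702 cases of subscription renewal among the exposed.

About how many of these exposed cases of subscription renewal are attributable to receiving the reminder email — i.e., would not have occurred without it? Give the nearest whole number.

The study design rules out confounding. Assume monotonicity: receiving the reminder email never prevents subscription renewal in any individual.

about 468 cases

p₁ = 0.0738, p₀ = 0.0535.
PN = (p₁ − p₀)/p₁ = (0.0738 − 0.0535) / 0.0738 ≈ 0.27507.
Attributable cases ≈ PN × (exposed cases) = 0.27507 × 1702 ≈ 468.17.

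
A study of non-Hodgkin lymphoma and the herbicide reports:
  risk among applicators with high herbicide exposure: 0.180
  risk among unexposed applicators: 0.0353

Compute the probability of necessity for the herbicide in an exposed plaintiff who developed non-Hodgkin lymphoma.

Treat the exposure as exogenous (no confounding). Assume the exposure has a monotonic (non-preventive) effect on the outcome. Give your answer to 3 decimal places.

Let p₁ = 0.18, p₀ = 0.0353.
Under exogeneity and monotonicity, PN = (p₁ − p₀) / p₁.
PN = (0.18 − 0.0353) / 0.18 = 0.1447 / 0.18 ≈ 0.8039

PN ≈ 0.804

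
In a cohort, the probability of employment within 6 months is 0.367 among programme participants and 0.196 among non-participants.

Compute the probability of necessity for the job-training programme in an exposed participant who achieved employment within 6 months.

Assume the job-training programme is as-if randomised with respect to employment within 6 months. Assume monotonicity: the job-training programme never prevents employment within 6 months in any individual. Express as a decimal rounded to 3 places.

Let p₁ = 0.367, p₀ = 0.196.
Under exogeneity and monotonicity, PN = (p₁ − p₀) / p₁.
PN = (0.367 − 0.196) / 0.367 = 0.171 / 0.367 ≈ 0.4659

PN ≈ 0.466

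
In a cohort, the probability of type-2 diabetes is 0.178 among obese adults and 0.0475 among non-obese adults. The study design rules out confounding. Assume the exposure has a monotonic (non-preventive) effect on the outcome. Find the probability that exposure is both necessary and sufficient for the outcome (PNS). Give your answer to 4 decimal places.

Let p₁ = 0.178, p₀ = 0.0475.
Under exogeneity and monotonicity, PNS = p₁ − p₀.
PNS = 0.178 − 0.0475 = 0.1305

PNS ≈ 0.1305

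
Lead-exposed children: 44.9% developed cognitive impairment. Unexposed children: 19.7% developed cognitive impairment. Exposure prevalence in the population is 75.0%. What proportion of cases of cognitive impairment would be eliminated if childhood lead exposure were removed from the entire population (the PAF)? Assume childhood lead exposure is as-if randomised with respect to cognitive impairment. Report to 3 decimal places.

p₁ = 0.449, p₀ = 0.197.
Overall risk P(Y=1) = π·p₁ + (1−π)·p₀ = 0.75×0.449 + 0.25×0.197 = 0.386.
Under exogeneity, PAF = [P(Y=1) − p₀] / P(Y=1).
PAF = (0.386 − 0.197) / 0.386 ≈ 0.4896

PAF ≈ 0.490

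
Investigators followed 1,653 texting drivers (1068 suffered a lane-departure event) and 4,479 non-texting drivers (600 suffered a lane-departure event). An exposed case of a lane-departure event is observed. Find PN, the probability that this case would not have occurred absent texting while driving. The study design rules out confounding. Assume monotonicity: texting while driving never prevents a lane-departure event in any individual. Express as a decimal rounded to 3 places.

p₁ = P(outcome | exposed) = 1068/1653 = 0.6461
p₀ = P(outcome | unexposed) = 600/4479 = 0.13396
Under exogeneity and monotonicity, PN = (p₁ − p₀) / p₁.
PN = (0.6461 − 0.13396) / 0.6461 = 0.51214 / 0.6461 ≈ 0.7927

PN ≈ 0.793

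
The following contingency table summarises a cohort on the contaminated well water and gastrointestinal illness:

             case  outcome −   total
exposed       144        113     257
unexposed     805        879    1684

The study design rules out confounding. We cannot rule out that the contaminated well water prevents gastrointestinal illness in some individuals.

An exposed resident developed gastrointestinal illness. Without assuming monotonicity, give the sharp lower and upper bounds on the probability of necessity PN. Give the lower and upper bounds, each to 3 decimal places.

0.147 ≤ PN ≤ 0.932

p₁ = P(outcome | exposed) = 144/257 = 0.56031
p₀ = P(outcome | unexposed) = 805/1684 = 0.47803
Under exogeneity alone the bounds on PN are max{0,(p₁−p₀)/p₁} ≤ PN ≤ min{1,(1−p₀)/p₁}.
  lower = (p₁ − p₀)/p₁ = 0.082283 / 0.56031 ≈ 0.1469
  upper = min{1, (1 − p₀)/p₁} = 0.52197 / 0.56031 ≈ 0.9316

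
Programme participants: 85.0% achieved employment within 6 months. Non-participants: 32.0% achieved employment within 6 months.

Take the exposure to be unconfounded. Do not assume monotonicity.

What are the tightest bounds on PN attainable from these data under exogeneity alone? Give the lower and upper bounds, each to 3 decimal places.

p₁ = 0.85, p₀ = 0.32.
Under exogeneity alone the bounds on PN are max{0,(p₁−p₀)/p₁} ≤ PN ≤ min{1,(1−p₀)/p₁}.
  lower = (p₁ − p₀)/p₁ = 0.53 / 0.85 ≈ 0.6235
  upper = min{1, (1 − p₀)/p₁} = 0.68 / 0.85 ≈ 0.8000

0.624 ≤ PN ≤ 0.800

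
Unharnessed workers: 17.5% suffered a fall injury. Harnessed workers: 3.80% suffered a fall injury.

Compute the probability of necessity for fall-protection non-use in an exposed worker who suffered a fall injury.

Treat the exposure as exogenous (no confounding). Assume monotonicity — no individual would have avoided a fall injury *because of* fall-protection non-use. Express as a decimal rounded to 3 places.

p₁ = 0.175, p₀ = 0.038.
Under exogeneity and monotonicity, PN = (p₁ − p₀) / p₁.
PN = (0.175 − 0.038) / 0.175 = 0.137 / 0.175 ≈ 0.7829

PN ≈ 0.783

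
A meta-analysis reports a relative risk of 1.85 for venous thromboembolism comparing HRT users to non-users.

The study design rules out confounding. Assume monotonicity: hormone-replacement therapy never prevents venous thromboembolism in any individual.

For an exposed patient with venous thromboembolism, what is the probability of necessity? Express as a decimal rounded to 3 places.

Under exogeneity and monotonicity, PN = (RR − 1) / RR = 1 − 1/RR.
PN = (1.85 − 1) / 1.85 = 0.85 / 1.85 ≈ 0.4595

PN ≈ 0.459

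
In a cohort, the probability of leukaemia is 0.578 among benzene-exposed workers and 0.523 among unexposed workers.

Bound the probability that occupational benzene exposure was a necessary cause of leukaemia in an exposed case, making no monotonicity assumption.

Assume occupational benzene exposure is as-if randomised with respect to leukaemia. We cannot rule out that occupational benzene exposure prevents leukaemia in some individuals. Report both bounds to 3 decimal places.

0.095 ≤ PN ≤ 0.825

Let p₁ = 0.578, p₀ = 0.523.
Under exogeneity alone the bounds on PN are max{0,(p₁−p₀)/p₁} ≤ PN ≤ min{1,(1−p₀)/p₁}.
  lower = (p₁ − p₀)/p₁ = 0.055 / 0.578 ≈ 0.0952
  upper = min{1, (1 − p₀)/p₁} = 0.477 / 0.578 ≈ 0.8253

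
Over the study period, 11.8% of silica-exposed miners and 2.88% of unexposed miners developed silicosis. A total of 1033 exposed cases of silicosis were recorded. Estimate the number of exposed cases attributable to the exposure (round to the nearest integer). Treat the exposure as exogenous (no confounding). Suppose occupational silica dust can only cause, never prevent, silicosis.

about 781 cases

p₁ = 0.118, p₀ = 0.0288.
PN = (p₁ − p₀)/p₁ = (0.118 − 0.0288) / 0.118 ≈ 0.75593.
Attributable cases ≈ PN × (exposed cases) = 0.75593 × 1033 ≈ 780.88.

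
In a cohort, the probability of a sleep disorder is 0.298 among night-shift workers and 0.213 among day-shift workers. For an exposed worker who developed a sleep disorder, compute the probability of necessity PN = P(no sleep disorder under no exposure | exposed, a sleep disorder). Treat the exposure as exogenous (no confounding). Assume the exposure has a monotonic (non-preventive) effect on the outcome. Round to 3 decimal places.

Let p₁ = 0.298, p₀ = 0.213.
Under exogeneity and monotonicity, PN = (p₁ − p₀) / p₁.
PN = (0.298 − 0.213) / 0.298 = 0.085 / 0.298 ≈ 0.2852

PN ≈ 0.285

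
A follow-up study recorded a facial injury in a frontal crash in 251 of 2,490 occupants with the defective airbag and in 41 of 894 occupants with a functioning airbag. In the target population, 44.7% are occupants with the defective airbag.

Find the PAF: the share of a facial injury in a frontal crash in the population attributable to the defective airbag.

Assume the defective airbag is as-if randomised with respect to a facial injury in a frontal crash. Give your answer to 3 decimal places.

p₁ = P(outcome | exposed) = 251/2490 = 0.1008
p₀ = P(outcome | unexposed) = 41/894 = 0.045861
Overall risk P(Y=1) = π·p₁ + (1−π)·p₀ = 0.447×0.1008 + 0.553×0.045861 = 0.07042.
Under exogeneity, PAF = [P(Y=1) − p₀] / P(Y=1).
PAF = (0.07042 − 0.045861) / 0.07042 ≈ 0.3487

PAF ≈ 0.349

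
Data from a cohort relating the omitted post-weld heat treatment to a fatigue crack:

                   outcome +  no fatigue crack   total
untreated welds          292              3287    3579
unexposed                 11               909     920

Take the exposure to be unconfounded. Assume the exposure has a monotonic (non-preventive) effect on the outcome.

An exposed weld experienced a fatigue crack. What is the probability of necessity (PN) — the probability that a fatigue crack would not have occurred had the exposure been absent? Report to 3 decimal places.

PN ≈ 0.853

p₁ = P(outcome | exposed) = 292/3579 = 0.081587
p₀ = P(outcome | unexposed) = 11/920 = 0.011957
Under exogeneity and monotonicity, PN = (p₁ − p₀)/p₁.
PN = (0.081587 − 0.011957) / 0.081587 ≈ 0.8535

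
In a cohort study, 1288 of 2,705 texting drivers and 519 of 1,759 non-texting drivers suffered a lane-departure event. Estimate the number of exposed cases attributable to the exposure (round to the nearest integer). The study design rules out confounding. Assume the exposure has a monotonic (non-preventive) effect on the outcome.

about 490 cases

p₁ = P(outcome | exposed) = 1288/2705 = 0.47616
p₀ = P(outcome | unexposed) = 519/1759 = 0.29505
PN = (p₁ − p₀)/p₁ = (0.47616 − 0.29505) / 0.47616 ≈ 0.38034.
Attributable cases ≈ PN × (exposed cases) = 0.38034 × 1288 ≈ 489.88.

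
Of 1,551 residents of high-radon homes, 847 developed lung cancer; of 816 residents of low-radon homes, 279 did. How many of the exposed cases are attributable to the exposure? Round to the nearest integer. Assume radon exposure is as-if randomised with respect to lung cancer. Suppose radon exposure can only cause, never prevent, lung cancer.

p₁ = P(outcome | exposed) = 847/1551 = 0.5461
p₀ = P(outcome | unexposed) = 279/816 = 0.34191
PN = (p₁ − p₀)/p₁ = (0.5461 − 0.34191) / 0.5461 ≈ 0.37390.
Attributable cases ≈ PN × (exposed cases) = 0.37390 × 847 ≈ 316.69.

about 317 cases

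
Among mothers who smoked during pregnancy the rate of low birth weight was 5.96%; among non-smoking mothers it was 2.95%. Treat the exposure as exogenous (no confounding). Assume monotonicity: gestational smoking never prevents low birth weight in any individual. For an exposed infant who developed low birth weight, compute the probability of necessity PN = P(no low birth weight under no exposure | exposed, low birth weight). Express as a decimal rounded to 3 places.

p₁ = 0.0596, p₀ = 0.0295.
Under exogeneity and monotonicity, PN = (p₁ − p₀) / p₁.
PN = (0.0596 − 0.0295) / 0.0596 = 0.0301 / 0.0596 ≈ 0.5050

PN ≈ 0.505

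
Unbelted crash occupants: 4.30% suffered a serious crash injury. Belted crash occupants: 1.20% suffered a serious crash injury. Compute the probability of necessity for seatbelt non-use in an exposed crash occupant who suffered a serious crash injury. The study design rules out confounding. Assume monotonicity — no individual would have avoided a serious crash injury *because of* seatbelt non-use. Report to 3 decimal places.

PN ≈ 0.721

p₁ = 0.043, p₀ = 0.012.
Under exogeneity and monotonicity, PN = (p₁ − p₀) / p₁.
PN = (0.043 − 0.012) / 0.043 = 0.031 / 0.043 ≈ 0.7209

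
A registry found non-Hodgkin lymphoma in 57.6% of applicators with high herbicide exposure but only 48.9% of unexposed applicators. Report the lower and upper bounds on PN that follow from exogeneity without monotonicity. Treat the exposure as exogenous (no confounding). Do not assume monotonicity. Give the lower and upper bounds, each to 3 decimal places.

p₁ = 0.576, p₀ = 0.489.
Under exogeneity alone the bounds on PN are max{0,(p₁−p₀)/p₁} ≤ PN ≤ min{1,(1−p₀)/p₁}.
  lower = (p₁ − p₀)/p₁ = 0.087 / 0.576 ≈ 0.1510
  upper = min{1, (1 − p₀)/p₁} = 0.511 / 0.576 ≈ 0.8872

0.151 ≤ PN ≤ 0.887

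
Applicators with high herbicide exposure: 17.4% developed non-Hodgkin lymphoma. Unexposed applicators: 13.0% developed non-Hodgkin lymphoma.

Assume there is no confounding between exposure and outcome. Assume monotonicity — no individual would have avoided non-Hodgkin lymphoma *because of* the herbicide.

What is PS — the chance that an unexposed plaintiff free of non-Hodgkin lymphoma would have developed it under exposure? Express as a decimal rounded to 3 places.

PS ≈ 0.051

p₁ = 0.174, p₀ = 0.13.
Under exogeneity and monotonicity, PS = (p₁ − p₀) / (1 − p₀).
PS = (0.174 − 0.13) / (1 − 0.13) = 0.044 / 0.87 ≈ 0.0506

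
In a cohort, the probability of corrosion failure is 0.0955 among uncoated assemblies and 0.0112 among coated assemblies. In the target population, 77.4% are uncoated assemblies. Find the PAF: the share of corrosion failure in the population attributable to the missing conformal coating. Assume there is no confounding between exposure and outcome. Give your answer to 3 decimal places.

Let p₁ = 0.0955, p₀ = 0.0112.
Overall risk P(Y=1) = π·p₁ + (1−π)·p₀ = 0.774×0.0955 + 0.226×0.0112 = 0.076448.
Under exogeneity, PAF = [P(Y=1) − p₀] / P(Y=1).
PAF = (0.076448 − 0.0112) / 0.076448 ≈ 0.8535

PAF ≈ 0.853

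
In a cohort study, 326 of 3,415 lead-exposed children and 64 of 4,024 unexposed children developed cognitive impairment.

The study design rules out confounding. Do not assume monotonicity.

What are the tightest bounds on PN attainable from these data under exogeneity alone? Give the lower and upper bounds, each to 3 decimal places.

0.833 ≤ PN ≤ 1.000

p₁ = P(outcome | exposed) = 326/3415 = 0.095461
p₀ = P(outcome | unexposed) = 64/4024 = 0.015905
Under exogeneity alone the bounds on PN are max{0,(p₁−p₀)/p₁} ≤ PN ≤ min{1,(1−p₀)/p₁}.
  lower = (p₁ − p₀)/p₁ = 0.079557 / 0.095461 ≈ 0.8334
  upper = min{1, (1 − p₀)/p₁} = 0.9841 / 0.095461 ≈ 10.3089 → capped at 1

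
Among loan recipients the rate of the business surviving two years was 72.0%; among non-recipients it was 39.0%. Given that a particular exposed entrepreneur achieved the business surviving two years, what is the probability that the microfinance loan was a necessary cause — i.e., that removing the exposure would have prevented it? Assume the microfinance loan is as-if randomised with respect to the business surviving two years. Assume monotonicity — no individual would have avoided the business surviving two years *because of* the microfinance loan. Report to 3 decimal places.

PN ≈ 0.458

p₁ = 0.72, p₀ = 0.39.
Under exogeneity and monotonicity, PN = (p₁ − p₀) / p₁.
PN = (0.72 − 0.39) / 0.72 = 0.33 / 0.72 ≈ 0.4583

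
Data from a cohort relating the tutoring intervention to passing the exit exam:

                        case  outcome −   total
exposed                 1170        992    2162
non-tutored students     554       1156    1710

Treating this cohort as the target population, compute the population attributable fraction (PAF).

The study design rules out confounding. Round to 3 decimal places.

p₁ = P(outcome | exposed) = 1170/2162 = 0.54117
p₀ = P(outcome | unexposed) = 554/1710 = 0.32398
Exposure prevalence π = 2162/3872 = 0.55837; overall risk P(Y=1) = 0.44525.
Under exogeneity, PAF = [P(Y=1) − p₀]/P(Y=1).
PAF = (0.44525 − 0.32398) / 0.44525 ≈ 0.2724

PAF ≈ 0.272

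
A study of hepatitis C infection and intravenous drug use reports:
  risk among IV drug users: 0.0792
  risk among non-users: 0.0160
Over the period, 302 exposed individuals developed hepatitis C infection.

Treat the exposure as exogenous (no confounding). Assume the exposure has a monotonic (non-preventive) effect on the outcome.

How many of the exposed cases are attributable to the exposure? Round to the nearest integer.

about 241 cases

Let p₁ = 0.0792, p₀ = 0.016.
PN = (p₁ − p₀)/p₁ = (0.0792 − 0.016) / 0.0792 ≈ 0.79798.
Attributable cases ≈ PN × (exposed cases) = 0.79798 × 302 ≈ 240.99.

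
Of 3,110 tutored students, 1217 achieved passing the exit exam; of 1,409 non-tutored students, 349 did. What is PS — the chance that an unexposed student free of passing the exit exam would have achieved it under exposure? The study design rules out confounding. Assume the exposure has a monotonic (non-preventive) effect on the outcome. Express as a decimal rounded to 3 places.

p₁ = P(outcome | exposed) = 1217/3110 = 0.39132
p₀ = P(outcome | unexposed) = 349/1409 = 0.24769
Under exogeneity and monotonicity, PS = (p₁ − p₀) / (1 − p₀).
PS = (0.39132 − 0.24769) / (1 − 0.24769) = 0.14362 / 0.75231 ≈ 0.1909

PS ≈ 0.191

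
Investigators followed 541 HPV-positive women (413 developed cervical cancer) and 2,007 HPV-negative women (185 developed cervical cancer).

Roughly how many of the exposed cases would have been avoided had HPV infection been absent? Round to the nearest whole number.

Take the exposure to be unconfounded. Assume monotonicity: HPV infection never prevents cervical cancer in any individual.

p₁ = P(outcome | exposed) = 413/541 = 0.7634
p₀ = P(outcome | unexposed) = 185/2007 = 0.092177
PN = (p₁ − p₀)/p₁ = (0.7634 − 0.092177) / 0.7634 ≈ 0.87925.
Attributable cases ≈ PN × (exposed cases) = 0.87925 × 413 ≈ 363.13.

about 363 cases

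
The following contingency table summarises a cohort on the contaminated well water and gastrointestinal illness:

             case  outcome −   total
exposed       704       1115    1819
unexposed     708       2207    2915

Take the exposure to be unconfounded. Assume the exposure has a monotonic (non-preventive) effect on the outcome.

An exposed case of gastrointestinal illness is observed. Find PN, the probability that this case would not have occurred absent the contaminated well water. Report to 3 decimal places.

p₁ = P(outcome | exposed) = 704/1819 = 0.38703
p₀ = P(outcome | unexposed) = 708/2915 = 0.24288
Under exogeneity and monotonicity, PN = (p₁ − p₀)/p₁.
PN = (0.38703 − 0.24288) / 0.38703 ≈ 0.3724

PN ≈ 0.372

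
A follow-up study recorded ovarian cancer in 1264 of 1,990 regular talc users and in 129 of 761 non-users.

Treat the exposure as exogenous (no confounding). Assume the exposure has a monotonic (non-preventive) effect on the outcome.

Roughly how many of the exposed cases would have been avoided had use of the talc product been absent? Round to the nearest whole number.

p₁ = P(outcome | exposed) = 1264/1990 = 0.63518
p₀ = P(outcome | unexposed) = 129/761 = 0.16951
PN = (p₁ − p₀)/p₁ = (0.63518 − 0.16951) / 0.63518 ≈ 0.73312.
Attributable cases ≈ PN × (exposed cases) = 0.73312 × 1264 ≈ 926.67.

about 927 cases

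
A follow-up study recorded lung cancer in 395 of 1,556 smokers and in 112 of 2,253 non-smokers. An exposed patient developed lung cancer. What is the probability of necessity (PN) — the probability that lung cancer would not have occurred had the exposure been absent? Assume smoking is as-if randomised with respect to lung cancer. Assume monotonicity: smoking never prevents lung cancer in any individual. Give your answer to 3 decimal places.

p₁ = P(outcome | exposed) = 395/1556 = 0.25386
p₀ = P(outcome | unexposed) = 112/2253 = 0.049711
Under exogeneity and monotonicity, PN = (p₁ − p₀) / p₁.
PN = (0.25386 − 0.049711) / 0.25386 = 0.20414 / 0.25386 ≈ 0.8042

PN ≈ 0.804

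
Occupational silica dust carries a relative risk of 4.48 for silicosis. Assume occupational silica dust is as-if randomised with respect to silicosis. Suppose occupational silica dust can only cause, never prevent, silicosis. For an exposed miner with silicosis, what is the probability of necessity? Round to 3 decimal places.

Under exogeneity and monotonicity, PN = (RR − 1) / RR = 1 − 1/RR.
PN = (4.48 − 1) / 4.48 = 3.48 / 4.48 ≈ 0.7768

PN ≈ 0.777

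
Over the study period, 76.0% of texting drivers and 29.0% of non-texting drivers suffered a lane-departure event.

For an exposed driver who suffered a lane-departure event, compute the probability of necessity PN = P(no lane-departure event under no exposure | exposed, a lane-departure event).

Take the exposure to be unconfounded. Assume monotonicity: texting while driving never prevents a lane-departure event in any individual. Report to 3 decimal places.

p₁ = 0.76, p₀ = 0.29.
Under exogeneity and monotonicity, PN = (p₁ − p₀) / p₁.
PN = (0.76 − 0.29) / 0.76 = 0.47 / 0.76 ≈ 0.6184

PN ≈ 0.618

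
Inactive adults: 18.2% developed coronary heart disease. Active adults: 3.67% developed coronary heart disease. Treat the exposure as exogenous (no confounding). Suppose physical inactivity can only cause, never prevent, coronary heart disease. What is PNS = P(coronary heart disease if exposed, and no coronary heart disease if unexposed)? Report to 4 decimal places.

p₁ = 0.182, p₀ = 0.0367.
Under exogeneity and monotonicity, PNS = p₁ − p₀.
PNS = 0.182 − 0.0367 = 0.1453

PNS ≈ 0.1453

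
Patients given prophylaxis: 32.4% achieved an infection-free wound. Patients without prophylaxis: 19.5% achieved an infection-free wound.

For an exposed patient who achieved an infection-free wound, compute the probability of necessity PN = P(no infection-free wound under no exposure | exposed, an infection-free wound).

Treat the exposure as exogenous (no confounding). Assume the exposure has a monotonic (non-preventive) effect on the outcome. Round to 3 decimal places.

p₁ = 0.324, p₀ = 0.195.
Under exogeneity and monotonicity, PN = (p₁ − p₀) / p₁.
PN = (0.324 − 0.195) / 0.324 = 0.129 / 0.324 ≈ 0.3981

PN ≈ 0.398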